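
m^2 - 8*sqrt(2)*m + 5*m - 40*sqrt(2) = (m + 5)*(m - 8*sqrt(2))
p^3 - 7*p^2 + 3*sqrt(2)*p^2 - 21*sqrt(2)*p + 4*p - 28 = (p - 7)*(p + sqrt(2))*(p + 2*sqrt(2))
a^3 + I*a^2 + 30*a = a*(a - 5*I)*(a + 6*I)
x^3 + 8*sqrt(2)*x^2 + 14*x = x*(x + sqrt(2))*(x + 7*sqrt(2))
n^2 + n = n*(n + 1)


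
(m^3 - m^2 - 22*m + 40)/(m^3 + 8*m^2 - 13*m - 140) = (m - 2)/(m + 7)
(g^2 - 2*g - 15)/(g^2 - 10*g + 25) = (g + 3)/(g - 5)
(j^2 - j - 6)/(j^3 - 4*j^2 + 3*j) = (j + 2)/(j*(j - 1))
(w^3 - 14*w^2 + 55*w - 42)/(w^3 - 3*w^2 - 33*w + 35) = (w - 6)/(w + 5)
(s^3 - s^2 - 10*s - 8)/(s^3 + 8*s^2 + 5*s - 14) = (s^2 - 3*s - 4)/(s^2 + 6*s - 7)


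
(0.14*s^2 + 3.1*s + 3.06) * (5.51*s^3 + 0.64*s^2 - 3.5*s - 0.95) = 0.7714*s^5 + 17.1706*s^4 + 18.3546*s^3 - 9.0246*s^2 - 13.655*s - 2.907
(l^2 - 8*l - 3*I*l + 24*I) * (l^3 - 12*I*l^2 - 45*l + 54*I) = l^5 - 8*l^4 - 15*I*l^4 - 81*l^3 + 120*I*l^3 + 648*l^2 + 189*I*l^2 + 162*l - 1512*I*l - 1296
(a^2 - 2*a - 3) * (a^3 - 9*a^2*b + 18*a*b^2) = a^5 - 9*a^4*b - 2*a^4 + 18*a^3*b^2 + 18*a^3*b - 3*a^3 - 36*a^2*b^2 + 27*a^2*b - 54*a*b^2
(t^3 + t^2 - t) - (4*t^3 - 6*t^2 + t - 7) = -3*t^3 + 7*t^2 - 2*t + 7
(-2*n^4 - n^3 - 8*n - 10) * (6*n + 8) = -12*n^5 - 22*n^4 - 8*n^3 - 48*n^2 - 124*n - 80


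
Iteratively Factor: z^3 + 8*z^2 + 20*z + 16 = (z + 4)*(z^2 + 4*z + 4) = (z + 2)*(z + 4)*(z + 2)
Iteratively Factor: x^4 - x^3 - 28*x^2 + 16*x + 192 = (x - 4)*(x^3 + 3*x^2 - 16*x - 48) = (x - 4)*(x + 4)*(x^2 - x - 12) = (x - 4)^2*(x + 4)*(x + 3)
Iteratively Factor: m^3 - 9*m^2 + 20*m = (m)*(m^2 - 9*m + 20) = m*(m - 5)*(m - 4)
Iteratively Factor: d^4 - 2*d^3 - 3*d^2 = (d)*(d^3 - 2*d^2 - 3*d) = d^2*(d^2 - 2*d - 3) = d^2*(d + 1)*(d - 3)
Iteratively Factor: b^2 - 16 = (b + 4)*(b - 4)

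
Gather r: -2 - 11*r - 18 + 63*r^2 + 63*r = 63*r^2 + 52*r - 20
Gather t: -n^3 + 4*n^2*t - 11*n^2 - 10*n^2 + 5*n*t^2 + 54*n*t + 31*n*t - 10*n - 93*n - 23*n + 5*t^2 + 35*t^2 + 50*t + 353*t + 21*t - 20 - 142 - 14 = -n^3 - 21*n^2 - 126*n + t^2*(5*n + 40) + t*(4*n^2 + 85*n + 424) - 176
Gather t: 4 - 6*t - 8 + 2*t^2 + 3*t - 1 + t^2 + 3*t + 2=3*t^2 - 3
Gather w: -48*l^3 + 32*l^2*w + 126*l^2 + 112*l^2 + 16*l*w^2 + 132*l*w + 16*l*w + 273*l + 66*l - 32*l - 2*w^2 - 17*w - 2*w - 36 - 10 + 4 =-48*l^3 + 238*l^2 + 307*l + w^2*(16*l - 2) + w*(32*l^2 + 148*l - 19) - 42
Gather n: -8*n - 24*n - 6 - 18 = -32*n - 24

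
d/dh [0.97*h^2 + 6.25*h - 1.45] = 1.94*h + 6.25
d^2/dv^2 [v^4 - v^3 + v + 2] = 6*v*(2*v - 1)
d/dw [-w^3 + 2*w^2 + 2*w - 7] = -3*w^2 + 4*w + 2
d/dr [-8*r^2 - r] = -16*r - 1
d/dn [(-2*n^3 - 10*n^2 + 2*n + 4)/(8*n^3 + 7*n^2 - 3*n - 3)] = 2*(33*n^4 - 10*n^3 - 31*n^2 + 2*n + 3)/(64*n^6 + 112*n^5 + n^4 - 90*n^3 - 33*n^2 + 18*n + 9)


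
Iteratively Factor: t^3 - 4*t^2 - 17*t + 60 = (t - 3)*(t^2 - t - 20) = (t - 3)*(t + 4)*(t - 5)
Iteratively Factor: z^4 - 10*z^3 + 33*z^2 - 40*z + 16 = (z - 4)*(z^3 - 6*z^2 + 9*z - 4) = (z - 4)*(z - 1)*(z^2 - 5*z + 4) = (z - 4)^2*(z - 1)*(z - 1)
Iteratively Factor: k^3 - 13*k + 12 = (k - 3)*(k^2 + 3*k - 4) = (k - 3)*(k + 4)*(k - 1)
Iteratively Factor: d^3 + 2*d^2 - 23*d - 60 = (d + 3)*(d^2 - d - 20) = (d + 3)*(d + 4)*(d - 5)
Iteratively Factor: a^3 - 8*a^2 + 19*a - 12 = (a - 3)*(a^2 - 5*a + 4) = (a - 4)*(a - 3)*(a - 1)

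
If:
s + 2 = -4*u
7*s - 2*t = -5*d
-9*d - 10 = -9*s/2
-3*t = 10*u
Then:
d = -230/423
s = 160/141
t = 1105/423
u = -221/282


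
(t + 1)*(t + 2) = t^2 + 3*t + 2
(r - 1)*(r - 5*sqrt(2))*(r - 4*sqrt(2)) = r^3 - 9*sqrt(2)*r^2 - r^2 + 9*sqrt(2)*r + 40*r - 40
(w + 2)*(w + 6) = w^2 + 8*w + 12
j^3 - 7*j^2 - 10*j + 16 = (j - 8)*(j - 1)*(j + 2)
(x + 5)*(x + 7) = x^2 + 12*x + 35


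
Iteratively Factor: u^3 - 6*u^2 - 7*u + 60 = (u - 4)*(u^2 - 2*u - 15) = (u - 5)*(u - 4)*(u + 3)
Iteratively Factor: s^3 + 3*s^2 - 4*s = (s + 4)*(s^2 - s) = (s - 1)*(s + 4)*(s)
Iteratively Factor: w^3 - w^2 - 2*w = (w)*(w^2 - w - 2) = w*(w - 2)*(w + 1)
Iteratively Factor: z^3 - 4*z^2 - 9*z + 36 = (z - 3)*(z^2 - z - 12) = (z - 4)*(z - 3)*(z + 3)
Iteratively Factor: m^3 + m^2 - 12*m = (m + 4)*(m^2 - 3*m) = m*(m + 4)*(m - 3)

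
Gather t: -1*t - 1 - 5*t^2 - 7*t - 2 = -5*t^2 - 8*t - 3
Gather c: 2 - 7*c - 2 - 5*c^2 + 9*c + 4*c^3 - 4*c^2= 4*c^3 - 9*c^2 + 2*c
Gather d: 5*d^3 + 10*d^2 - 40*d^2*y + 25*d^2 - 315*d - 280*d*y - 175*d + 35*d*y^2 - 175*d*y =5*d^3 + d^2*(35 - 40*y) + d*(35*y^2 - 455*y - 490)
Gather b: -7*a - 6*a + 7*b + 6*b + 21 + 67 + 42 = -13*a + 13*b + 130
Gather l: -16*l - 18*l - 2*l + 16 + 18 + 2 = 36 - 36*l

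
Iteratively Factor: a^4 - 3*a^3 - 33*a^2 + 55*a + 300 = (a + 3)*(a^3 - 6*a^2 - 15*a + 100) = (a - 5)*(a + 3)*(a^2 - a - 20) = (a - 5)*(a + 3)*(a + 4)*(a - 5)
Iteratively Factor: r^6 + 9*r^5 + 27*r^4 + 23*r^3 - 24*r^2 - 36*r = (r + 3)*(r^5 + 6*r^4 + 9*r^3 - 4*r^2 - 12*r) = (r + 2)*(r + 3)*(r^4 + 4*r^3 + r^2 - 6*r) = r*(r + 2)*(r + 3)*(r^3 + 4*r^2 + r - 6) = r*(r + 2)^2*(r + 3)*(r^2 + 2*r - 3) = r*(r + 2)^2*(r + 3)^2*(r - 1)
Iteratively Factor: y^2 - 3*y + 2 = (y - 1)*(y - 2)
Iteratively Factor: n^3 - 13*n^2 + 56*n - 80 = (n - 4)*(n^2 - 9*n + 20) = (n - 5)*(n - 4)*(n - 4)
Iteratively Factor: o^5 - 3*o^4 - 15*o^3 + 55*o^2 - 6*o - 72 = (o - 3)*(o^4 - 15*o^2 + 10*o + 24) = (o - 3)*(o - 2)*(o^3 + 2*o^2 - 11*o - 12) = (o - 3)*(o - 2)*(o + 4)*(o^2 - 2*o - 3) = (o - 3)^2*(o - 2)*(o + 4)*(o + 1)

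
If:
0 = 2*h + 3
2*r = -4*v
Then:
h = -3/2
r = -2*v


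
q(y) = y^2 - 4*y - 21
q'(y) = 2*y - 4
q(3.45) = -22.90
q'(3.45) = 2.90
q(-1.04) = -15.76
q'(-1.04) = -6.08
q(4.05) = -20.80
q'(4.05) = 4.10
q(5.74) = -11.01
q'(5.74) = 7.48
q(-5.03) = 24.42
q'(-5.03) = -14.06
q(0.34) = -22.24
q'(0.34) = -3.32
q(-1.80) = -10.56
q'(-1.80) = -7.60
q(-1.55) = -12.40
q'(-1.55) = -7.10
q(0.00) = -21.00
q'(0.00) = -4.00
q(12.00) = 75.00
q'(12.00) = 20.00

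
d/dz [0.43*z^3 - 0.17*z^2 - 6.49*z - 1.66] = 1.29*z^2 - 0.34*z - 6.49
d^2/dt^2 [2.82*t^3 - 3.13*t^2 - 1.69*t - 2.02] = 16.92*t - 6.26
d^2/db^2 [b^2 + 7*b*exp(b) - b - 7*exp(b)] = 7*b*exp(b) + 7*exp(b) + 2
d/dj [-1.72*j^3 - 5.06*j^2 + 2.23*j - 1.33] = -5.16*j^2 - 10.12*j + 2.23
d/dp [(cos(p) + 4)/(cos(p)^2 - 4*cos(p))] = (sin(p) - 16*sin(p)/cos(p)^2 + 8*tan(p))/(cos(p) - 4)^2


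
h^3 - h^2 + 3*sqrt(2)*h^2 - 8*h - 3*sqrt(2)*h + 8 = (h - 1)*(h - sqrt(2))*(h + 4*sqrt(2))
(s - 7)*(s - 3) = s^2 - 10*s + 21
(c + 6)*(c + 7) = c^2 + 13*c + 42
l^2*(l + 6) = l^3 + 6*l^2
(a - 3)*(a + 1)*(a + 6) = a^3 + 4*a^2 - 15*a - 18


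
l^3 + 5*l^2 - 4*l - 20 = (l - 2)*(l + 2)*(l + 5)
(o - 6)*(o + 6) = o^2 - 36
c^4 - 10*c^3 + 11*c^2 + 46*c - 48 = (c - 8)*(c - 3)*(c - 1)*(c + 2)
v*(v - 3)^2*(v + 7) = v^4 + v^3 - 33*v^2 + 63*v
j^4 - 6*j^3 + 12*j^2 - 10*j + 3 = (j - 3)*(j - 1)^3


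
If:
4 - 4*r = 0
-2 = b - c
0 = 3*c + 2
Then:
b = -8/3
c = -2/3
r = 1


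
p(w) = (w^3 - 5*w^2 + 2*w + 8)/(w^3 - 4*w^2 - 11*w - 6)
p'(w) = (-3*w^2 + 8*w + 11)*(w^3 - 5*w^2 + 2*w + 8)/(w^3 - 4*w^2 - 11*w - 6)^2 + (3*w^2 - 10*w + 2)/(w^3 - 4*w^2 - 11*w - 6) = (w^2 - 28*w + 76)/(w^4 - 10*w^3 + 13*w^2 + 60*w + 36)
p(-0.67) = -5.66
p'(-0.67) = 19.65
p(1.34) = -0.16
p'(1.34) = 0.34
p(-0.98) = -106.31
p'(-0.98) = 5357.12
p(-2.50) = 2.29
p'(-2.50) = 0.94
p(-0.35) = -2.48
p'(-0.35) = 5.04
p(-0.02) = -1.38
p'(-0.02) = 2.20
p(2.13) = 0.02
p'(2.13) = 0.14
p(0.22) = -0.95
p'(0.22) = 1.41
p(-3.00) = 1.94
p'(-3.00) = 0.52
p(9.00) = 1.17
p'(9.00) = -0.11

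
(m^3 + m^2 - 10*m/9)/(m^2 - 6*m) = (m^2 + m - 10/9)/(m - 6)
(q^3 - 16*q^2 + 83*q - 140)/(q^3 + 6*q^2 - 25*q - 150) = (q^2 - 11*q + 28)/(q^2 + 11*q + 30)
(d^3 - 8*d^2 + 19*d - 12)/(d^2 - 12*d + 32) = (d^2 - 4*d + 3)/(d - 8)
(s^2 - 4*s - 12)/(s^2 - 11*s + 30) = (s + 2)/(s - 5)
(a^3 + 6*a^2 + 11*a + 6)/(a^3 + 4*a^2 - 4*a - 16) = (a^2 + 4*a + 3)/(a^2 + 2*a - 8)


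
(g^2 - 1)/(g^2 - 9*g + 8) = (g + 1)/(g - 8)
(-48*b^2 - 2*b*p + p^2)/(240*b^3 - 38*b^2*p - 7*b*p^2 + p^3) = 1/(-5*b + p)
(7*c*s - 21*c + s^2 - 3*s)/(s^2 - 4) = (7*c*s - 21*c + s^2 - 3*s)/(s^2 - 4)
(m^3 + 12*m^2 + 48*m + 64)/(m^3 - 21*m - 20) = (m^2 + 8*m + 16)/(m^2 - 4*m - 5)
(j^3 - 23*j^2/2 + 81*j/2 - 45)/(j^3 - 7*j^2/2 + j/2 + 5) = (j^2 - 9*j + 18)/(j^2 - j - 2)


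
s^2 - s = s*(s - 1)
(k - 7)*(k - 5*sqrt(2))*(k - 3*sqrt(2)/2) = k^3 - 13*sqrt(2)*k^2/2 - 7*k^2 + 15*k + 91*sqrt(2)*k/2 - 105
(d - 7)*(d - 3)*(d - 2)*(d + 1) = d^4 - 11*d^3 + 29*d^2 - d - 42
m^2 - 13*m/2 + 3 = (m - 6)*(m - 1/2)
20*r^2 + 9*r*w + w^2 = (4*r + w)*(5*r + w)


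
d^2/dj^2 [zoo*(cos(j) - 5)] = zoo*cos(j)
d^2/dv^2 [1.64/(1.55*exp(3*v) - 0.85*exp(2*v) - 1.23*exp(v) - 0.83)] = ((-22.878*exp(2*v) + 5.576*exp(v) + 2.0172)*(-1.55*exp(3*v) + 0.85*exp(2*v) + 1.23*exp(v) + 0.83) - 1.64*(-9.3*exp(2*v) + 3.4*exp(v) + 2.46)*(-4.65*exp(2*v) + 1.7*exp(v) + 1.23)*exp(v))*exp(v)/(-1.55*exp(3*v) + 0.85*exp(2*v) + 1.23*exp(v) + 0.83)^3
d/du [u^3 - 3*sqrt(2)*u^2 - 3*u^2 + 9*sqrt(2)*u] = 3*u^2 - 6*sqrt(2)*u - 6*u + 9*sqrt(2)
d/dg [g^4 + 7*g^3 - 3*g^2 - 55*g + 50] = 4*g^3 + 21*g^2 - 6*g - 55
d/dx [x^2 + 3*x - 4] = 2*x + 3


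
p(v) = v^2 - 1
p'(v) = 2*v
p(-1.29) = 0.66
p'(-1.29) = -2.58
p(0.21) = -0.96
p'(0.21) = 0.42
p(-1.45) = 1.10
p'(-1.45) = -2.90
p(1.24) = 0.54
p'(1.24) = 2.48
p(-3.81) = 13.52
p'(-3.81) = -7.62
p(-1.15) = 0.32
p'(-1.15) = -2.30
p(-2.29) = 4.24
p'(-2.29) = -4.58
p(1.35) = 0.82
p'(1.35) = 2.70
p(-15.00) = 224.00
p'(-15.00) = -30.00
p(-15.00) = 224.00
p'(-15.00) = -30.00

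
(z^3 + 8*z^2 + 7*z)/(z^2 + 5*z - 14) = z*(z + 1)/(z - 2)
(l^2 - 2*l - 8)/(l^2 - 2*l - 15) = (-l^2 + 2*l + 8)/(-l^2 + 2*l + 15)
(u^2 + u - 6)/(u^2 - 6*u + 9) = (u^2 + u - 6)/(u^2 - 6*u + 9)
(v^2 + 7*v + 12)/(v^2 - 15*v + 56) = (v^2 + 7*v + 12)/(v^2 - 15*v + 56)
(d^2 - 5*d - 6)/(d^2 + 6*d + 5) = (d - 6)/(d + 5)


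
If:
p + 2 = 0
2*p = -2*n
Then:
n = 2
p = -2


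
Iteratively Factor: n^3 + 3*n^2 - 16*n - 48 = (n + 4)*(n^2 - n - 12) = (n - 4)*(n + 4)*(n + 3)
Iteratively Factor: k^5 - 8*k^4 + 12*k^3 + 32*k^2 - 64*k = (k - 2)*(k^4 - 6*k^3 + 32*k) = (k - 2)*(k + 2)*(k^3 - 8*k^2 + 16*k) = (k - 4)*(k - 2)*(k + 2)*(k^2 - 4*k) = (k - 4)^2*(k - 2)*(k + 2)*(k)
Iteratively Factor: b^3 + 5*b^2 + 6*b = (b)*(b^2 + 5*b + 6) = b*(b + 3)*(b + 2)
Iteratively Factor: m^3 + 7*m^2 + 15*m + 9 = (m + 1)*(m^2 + 6*m + 9) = (m + 1)*(m + 3)*(m + 3)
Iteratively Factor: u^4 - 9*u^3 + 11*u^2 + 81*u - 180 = (u - 4)*(u^3 - 5*u^2 - 9*u + 45) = (u - 5)*(u - 4)*(u^2 - 9) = (u - 5)*(u - 4)*(u - 3)*(u + 3)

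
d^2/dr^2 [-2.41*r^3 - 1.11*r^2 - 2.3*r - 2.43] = -14.46*r - 2.22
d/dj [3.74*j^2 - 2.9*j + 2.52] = 7.48*j - 2.9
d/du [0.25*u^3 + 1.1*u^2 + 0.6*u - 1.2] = 0.75*u^2 + 2.2*u + 0.6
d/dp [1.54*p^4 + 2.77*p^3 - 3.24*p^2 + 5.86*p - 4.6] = 6.16*p^3 + 8.31*p^2 - 6.48*p + 5.86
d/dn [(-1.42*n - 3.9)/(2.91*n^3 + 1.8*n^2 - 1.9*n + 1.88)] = (8.2644*n^3 + 36.603*n^2 + 14.04*n - 10.0796)/(8.4681*n^6 + 10.476*n^5 - 7.818*n^4 + 4.1016*n^3 + 10.378*n^2 - 7.144*n + 3.5344)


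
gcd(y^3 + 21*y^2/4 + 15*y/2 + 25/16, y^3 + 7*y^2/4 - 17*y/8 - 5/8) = y^2 + 11*y/4 + 5/8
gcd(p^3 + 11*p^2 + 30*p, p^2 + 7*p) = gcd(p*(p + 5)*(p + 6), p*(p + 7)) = p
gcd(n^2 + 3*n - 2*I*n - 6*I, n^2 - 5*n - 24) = n + 3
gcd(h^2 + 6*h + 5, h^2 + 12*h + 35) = h + 5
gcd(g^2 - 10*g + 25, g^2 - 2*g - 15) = g - 5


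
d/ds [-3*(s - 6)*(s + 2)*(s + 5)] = -9*s^2 - 6*s + 96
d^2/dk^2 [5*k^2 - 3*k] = 10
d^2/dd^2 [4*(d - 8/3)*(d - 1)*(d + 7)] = 24*d + 80/3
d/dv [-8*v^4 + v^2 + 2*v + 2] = -32*v^3 + 2*v + 2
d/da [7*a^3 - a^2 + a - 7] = 21*a^2 - 2*a + 1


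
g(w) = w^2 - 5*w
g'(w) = 2*w - 5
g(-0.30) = 1.59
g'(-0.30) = -5.60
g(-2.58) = 19.56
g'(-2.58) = -10.16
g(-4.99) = 49.85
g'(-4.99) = -14.98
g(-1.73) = 11.64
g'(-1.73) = -8.46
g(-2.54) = 19.15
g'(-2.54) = -10.08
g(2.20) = -6.16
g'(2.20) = -0.60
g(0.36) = -1.67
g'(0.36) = -4.28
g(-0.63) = 3.55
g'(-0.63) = -6.26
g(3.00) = -6.00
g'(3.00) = 1.00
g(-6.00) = 66.00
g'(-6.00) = -17.00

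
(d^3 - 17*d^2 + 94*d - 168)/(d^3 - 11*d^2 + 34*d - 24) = (d - 7)/(d - 1)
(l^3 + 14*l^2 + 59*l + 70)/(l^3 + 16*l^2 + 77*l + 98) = (l + 5)/(l + 7)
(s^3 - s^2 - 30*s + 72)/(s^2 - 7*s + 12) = s + 6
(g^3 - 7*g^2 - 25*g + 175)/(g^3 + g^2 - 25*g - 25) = (g - 7)/(g + 1)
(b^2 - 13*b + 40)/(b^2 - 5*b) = (b - 8)/b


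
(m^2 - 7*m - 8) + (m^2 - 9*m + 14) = 2*m^2 - 16*m + 6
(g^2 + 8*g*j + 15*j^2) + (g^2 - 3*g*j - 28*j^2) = 2*g^2 + 5*g*j - 13*j^2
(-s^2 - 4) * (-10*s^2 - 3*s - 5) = 10*s^4 + 3*s^3 + 45*s^2 + 12*s + 20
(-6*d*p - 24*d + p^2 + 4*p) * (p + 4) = -6*d*p^2 - 48*d*p - 96*d + p^3 + 8*p^2 + 16*p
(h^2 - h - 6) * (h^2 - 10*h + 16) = h^4 - 11*h^3 + 20*h^2 + 44*h - 96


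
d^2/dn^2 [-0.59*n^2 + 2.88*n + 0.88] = -1.18000000000000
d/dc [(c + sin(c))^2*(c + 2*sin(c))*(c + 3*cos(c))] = (c + sin(c))*(-(c + sin(c))*(c + 2*sin(c))*(3*sin(c) - 1) + (c + sin(c))*(c + 3*cos(c))*(2*cos(c) + 1) + 2*(c + 2*sin(c))*(c + 3*cos(c))*(cos(c) + 1))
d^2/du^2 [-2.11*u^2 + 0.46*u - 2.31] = -4.22000000000000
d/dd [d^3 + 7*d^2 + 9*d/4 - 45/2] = 3*d^2 + 14*d + 9/4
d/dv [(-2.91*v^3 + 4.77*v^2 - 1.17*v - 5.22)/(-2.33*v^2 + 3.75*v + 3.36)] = (6.7803*v^4 - 21.825*v^3 - 14.1714*v^2 + 7.7292*v + 15.6438)/(5.4289*v^4 - 17.475*v^3 - 1.5951*v^2 + 25.2*v + 11.2896)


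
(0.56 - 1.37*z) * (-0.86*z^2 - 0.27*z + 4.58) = 1.1782*z^3 - 0.1117*z^2 - 6.4258*z + 2.5648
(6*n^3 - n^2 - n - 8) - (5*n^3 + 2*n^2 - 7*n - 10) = n^3 - 3*n^2 + 6*n + 2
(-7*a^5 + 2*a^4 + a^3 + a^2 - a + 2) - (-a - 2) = -7*a^5 + 2*a^4 + a^3 + a^2 + 4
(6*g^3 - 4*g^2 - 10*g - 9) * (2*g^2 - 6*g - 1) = 12*g^5 - 44*g^4 - 2*g^3 + 46*g^2 + 64*g + 9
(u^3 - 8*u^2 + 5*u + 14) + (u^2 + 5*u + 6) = u^3 - 7*u^2 + 10*u + 20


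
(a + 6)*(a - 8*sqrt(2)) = a^2 - 8*sqrt(2)*a + 6*a - 48*sqrt(2)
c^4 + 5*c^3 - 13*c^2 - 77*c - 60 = (c - 4)*(c + 1)*(c + 3)*(c + 5)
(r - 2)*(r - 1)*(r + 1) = r^3 - 2*r^2 - r + 2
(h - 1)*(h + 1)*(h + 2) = h^3 + 2*h^2 - h - 2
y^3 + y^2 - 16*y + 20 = (y - 2)^2*(y + 5)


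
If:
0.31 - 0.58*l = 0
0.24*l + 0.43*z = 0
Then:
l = 0.53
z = -0.30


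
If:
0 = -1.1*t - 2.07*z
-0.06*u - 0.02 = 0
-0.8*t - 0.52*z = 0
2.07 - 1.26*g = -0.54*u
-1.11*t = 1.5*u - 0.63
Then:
No Solution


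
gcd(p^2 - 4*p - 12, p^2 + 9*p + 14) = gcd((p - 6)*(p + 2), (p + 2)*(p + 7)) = p + 2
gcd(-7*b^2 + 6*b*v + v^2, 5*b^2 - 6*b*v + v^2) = -b + v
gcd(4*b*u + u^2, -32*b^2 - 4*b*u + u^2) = 4*b + u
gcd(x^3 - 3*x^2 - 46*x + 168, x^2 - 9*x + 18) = x - 6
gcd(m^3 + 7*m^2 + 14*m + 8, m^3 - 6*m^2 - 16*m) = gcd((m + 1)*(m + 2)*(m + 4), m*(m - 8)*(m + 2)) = m + 2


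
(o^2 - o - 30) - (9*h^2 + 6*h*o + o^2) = -9*h^2 - 6*h*o - o - 30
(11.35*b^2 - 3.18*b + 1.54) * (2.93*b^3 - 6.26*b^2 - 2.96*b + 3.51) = 33.2555*b^5 - 80.3684*b^4 - 9.177*b^3 + 39.6109*b^2 - 15.7202*b + 5.4054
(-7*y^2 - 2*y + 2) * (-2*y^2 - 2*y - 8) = 14*y^4 + 18*y^3 + 56*y^2 + 12*y - 16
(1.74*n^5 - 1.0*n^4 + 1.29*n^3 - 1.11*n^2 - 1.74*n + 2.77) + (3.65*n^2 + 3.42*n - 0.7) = 1.74*n^5 - 1.0*n^4 + 1.29*n^3 + 2.54*n^2 + 1.68*n + 2.07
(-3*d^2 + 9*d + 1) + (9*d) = -3*d^2 + 18*d + 1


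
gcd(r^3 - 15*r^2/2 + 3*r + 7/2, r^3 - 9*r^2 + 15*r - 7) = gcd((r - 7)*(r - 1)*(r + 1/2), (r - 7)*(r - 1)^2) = r^2 - 8*r + 7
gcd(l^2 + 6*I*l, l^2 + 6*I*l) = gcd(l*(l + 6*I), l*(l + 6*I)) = l^2 + 6*I*l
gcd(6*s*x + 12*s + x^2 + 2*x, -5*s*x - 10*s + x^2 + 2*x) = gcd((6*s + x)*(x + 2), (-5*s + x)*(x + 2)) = x + 2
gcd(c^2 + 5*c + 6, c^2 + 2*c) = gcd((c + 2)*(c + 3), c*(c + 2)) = c + 2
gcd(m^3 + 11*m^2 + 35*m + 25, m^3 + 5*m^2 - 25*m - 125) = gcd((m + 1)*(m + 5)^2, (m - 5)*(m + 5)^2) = m^2 + 10*m + 25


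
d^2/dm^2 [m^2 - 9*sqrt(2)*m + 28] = 2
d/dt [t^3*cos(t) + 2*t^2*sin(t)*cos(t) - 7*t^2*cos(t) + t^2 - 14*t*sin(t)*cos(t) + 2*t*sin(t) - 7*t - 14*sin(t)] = -t^3*sin(t) + 7*t^2*sin(t) + 3*t^2*cos(t) + 2*t^2*cos(2*t) + 2*t*sin(2*t) - 12*t*cos(t) - 14*t*cos(2*t) + 2*t + 2*sin(t) - 7*sin(2*t) - 14*cos(t) - 7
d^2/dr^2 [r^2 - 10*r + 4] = 2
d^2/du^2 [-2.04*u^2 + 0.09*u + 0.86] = -4.08000000000000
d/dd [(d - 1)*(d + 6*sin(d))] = d + (d - 1)*(6*cos(d) + 1) + 6*sin(d)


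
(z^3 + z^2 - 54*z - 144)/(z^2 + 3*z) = z - 2 - 48/z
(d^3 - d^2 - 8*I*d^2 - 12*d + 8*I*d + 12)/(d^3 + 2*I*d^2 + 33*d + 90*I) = (d^2 - d*(1 + 2*I) + 2*I)/(d^2 + 8*I*d - 15)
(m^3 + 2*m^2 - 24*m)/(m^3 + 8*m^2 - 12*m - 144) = m/(m + 6)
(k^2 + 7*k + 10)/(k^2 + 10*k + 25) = (k + 2)/(k + 5)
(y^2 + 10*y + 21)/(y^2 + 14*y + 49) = (y + 3)/(y + 7)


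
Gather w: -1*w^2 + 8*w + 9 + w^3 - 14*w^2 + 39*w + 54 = w^3 - 15*w^2 + 47*w + 63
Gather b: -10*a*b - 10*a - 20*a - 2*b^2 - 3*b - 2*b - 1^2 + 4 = -30*a - 2*b^2 + b*(-10*a - 5) + 3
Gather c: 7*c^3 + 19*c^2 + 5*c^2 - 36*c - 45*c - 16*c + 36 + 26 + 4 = 7*c^3 + 24*c^2 - 97*c + 66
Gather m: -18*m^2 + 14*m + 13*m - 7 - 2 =-18*m^2 + 27*m - 9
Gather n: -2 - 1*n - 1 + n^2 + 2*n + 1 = n^2 + n - 2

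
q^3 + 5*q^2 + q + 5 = (q + 5)*(q - I)*(q + I)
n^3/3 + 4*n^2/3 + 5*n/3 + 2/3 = (n/3 + 1/3)*(n + 1)*(n + 2)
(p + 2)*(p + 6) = p^2 + 8*p + 12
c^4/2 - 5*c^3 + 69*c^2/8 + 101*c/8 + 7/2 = (c/2 + 1/4)*(c - 7)*(c - 4)*(c + 1/2)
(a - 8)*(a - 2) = a^2 - 10*a + 16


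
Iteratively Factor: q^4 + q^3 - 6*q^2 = (q)*(q^3 + q^2 - 6*q) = q^2*(q^2 + q - 6) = q^2*(q + 3)*(q - 2)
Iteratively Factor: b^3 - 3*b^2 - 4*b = (b + 1)*(b^2 - 4*b) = (b - 4)*(b + 1)*(b)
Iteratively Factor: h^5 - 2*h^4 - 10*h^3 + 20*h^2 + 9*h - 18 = (h - 1)*(h^4 - h^3 - 11*h^2 + 9*h + 18) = (h - 1)*(h + 1)*(h^3 - 2*h^2 - 9*h + 18) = (h - 1)*(h + 1)*(h + 3)*(h^2 - 5*h + 6) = (h - 3)*(h - 1)*(h + 1)*(h + 3)*(h - 2)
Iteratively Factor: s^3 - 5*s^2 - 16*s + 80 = (s - 4)*(s^2 - s - 20) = (s - 5)*(s - 4)*(s + 4)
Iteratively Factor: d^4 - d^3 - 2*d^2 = (d + 1)*(d^3 - 2*d^2) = d*(d + 1)*(d^2 - 2*d) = d^2*(d + 1)*(d - 2)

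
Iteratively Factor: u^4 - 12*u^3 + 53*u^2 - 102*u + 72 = (u - 2)*(u^3 - 10*u^2 + 33*u - 36) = (u - 4)*(u - 2)*(u^2 - 6*u + 9) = (u - 4)*(u - 3)*(u - 2)*(u - 3)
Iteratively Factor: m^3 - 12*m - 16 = (m + 2)*(m^2 - 2*m - 8) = (m + 2)^2*(m - 4)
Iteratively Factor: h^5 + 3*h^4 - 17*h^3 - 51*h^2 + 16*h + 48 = (h + 1)*(h^4 + 2*h^3 - 19*h^2 - 32*h + 48) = (h - 4)*(h + 1)*(h^3 + 6*h^2 + 5*h - 12) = (h - 4)*(h - 1)*(h + 1)*(h^2 + 7*h + 12) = (h - 4)*(h - 1)*(h + 1)*(h + 3)*(h + 4)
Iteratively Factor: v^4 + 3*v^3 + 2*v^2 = (v + 2)*(v^3 + v^2) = v*(v + 2)*(v^2 + v) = v*(v + 1)*(v + 2)*(v)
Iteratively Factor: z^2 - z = (z)*(z - 1)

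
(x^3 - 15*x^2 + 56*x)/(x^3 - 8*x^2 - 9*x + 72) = x*(x - 7)/(x^2 - 9)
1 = 1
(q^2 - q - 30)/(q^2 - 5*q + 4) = (q^2 - q - 30)/(q^2 - 5*q + 4)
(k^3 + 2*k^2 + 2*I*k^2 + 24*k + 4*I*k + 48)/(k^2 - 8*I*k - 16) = (k^2 + k*(2 + 6*I) + 12*I)/(k - 4*I)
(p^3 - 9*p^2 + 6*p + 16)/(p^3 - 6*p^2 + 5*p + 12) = (p^2 - 10*p + 16)/(p^2 - 7*p + 12)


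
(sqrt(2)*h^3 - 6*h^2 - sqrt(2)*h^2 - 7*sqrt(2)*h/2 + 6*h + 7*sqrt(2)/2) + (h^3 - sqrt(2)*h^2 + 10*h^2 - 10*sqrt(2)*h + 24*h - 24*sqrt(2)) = h^3 + sqrt(2)*h^3 - 2*sqrt(2)*h^2 + 4*h^2 - 27*sqrt(2)*h/2 + 30*h - 41*sqrt(2)/2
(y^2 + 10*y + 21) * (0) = 0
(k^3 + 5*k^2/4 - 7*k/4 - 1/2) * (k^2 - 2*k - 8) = k^5 - 3*k^4/4 - 49*k^3/4 - 7*k^2 + 15*k + 4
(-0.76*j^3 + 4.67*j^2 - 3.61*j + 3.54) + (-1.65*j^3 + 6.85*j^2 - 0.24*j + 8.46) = -2.41*j^3 + 11.52*j^2 - 3.85*j + 12.0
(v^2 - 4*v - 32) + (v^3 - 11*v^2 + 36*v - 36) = v^3 - 10*v^2 + 32*v - 68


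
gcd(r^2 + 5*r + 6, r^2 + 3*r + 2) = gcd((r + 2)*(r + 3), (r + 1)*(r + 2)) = r + 2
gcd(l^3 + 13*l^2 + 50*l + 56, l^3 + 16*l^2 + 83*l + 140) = l^2 + 11*l + 28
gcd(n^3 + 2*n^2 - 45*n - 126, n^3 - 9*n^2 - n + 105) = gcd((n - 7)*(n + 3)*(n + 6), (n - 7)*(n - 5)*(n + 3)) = n^2 - 4*n - 21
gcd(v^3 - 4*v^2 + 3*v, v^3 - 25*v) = v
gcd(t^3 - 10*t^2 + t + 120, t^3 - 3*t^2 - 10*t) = t - 5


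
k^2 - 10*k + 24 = (k - 6)*(k - 4)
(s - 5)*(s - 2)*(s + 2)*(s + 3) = s^4 - 2*s^3 - 19*s^2 + 8*s + 60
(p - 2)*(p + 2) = p^2 - 4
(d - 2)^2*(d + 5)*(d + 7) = d^4 + 8*d^3 - 9*d^2 - 92*d + 140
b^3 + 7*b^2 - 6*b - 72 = (b - 3)*(b + 4)*(b + 6)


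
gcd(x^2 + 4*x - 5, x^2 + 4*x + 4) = 1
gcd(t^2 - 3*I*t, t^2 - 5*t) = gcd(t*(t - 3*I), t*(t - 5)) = t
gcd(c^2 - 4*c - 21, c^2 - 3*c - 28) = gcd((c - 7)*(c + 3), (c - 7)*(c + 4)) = c - 7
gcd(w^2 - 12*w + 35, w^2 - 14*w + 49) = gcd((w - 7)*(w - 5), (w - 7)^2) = w - 7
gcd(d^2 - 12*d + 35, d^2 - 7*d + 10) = d - 5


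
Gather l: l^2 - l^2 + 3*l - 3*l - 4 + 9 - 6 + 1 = 0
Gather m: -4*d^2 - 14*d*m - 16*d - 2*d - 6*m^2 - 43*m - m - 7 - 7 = -4*d^2 - 18*d - 6*m^2 + m*(-14*d - 44) - 14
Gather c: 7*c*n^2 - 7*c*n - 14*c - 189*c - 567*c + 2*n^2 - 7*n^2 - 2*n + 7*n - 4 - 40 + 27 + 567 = c*(7*n^2 - 7*n - 770) - 5*n^2 + 5*n + 550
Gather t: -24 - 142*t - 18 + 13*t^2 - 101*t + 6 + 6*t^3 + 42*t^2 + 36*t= 6*t^3 + 55*t^2 - 207*t - 36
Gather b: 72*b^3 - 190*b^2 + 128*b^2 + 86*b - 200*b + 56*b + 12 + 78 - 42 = 72*b^3 - 62*b^2 - 58*b + 48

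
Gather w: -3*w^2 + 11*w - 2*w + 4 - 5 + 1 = -3*w^2 + 9*w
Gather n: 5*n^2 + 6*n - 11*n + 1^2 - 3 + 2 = 5*n^2 - 5*n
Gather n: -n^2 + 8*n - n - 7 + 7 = -n^2 + 7*n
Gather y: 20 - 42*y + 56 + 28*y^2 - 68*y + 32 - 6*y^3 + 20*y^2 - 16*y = -6*y^3 + 48*y^2 - 126*y + 108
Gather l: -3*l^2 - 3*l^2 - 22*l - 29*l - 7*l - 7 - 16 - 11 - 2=-6*l^2 - 58*l - 36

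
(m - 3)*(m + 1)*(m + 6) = m^3 + 4*m^2 - 15*m - 18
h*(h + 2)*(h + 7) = h^3 + 9*h^2 + 14*h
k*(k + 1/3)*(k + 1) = k^3 + 4*k^2/3 + k/3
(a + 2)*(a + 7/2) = a^2 + 11*a/2 + 7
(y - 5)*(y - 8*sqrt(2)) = y^2 - 8*sqrt(2)*y - 5*y + 40*sqrt(2)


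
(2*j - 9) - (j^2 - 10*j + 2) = -j^2 + 12*j - 11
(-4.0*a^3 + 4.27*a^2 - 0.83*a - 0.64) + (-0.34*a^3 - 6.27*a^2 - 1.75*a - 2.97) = -4.34*a^3 - 2.0*a^2 - 2.58*a - 3.61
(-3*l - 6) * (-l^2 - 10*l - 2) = 3*l^3 + 36*l^2 + 66*l + 12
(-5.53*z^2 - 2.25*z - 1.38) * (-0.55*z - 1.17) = 3.0415*z^3 + 7.7076*z^2 + 3.3915*z + 1.6146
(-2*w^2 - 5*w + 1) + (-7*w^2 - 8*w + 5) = -9*w^2 - 13*w + 6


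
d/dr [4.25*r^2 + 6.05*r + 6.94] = 8.5*r + 6.05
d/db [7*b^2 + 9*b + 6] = 14*b + 9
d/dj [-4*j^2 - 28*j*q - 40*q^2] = -8*j - 28*q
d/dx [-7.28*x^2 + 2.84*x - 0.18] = 2.84 - 14.56*x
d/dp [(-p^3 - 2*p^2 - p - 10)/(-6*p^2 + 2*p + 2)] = (3*p^4 - 2*p^3 - 8*p^2 - 64*p + 9)/(2*(9*p^4 - 6*p^3 - 5*p^2 + 2*p + 1))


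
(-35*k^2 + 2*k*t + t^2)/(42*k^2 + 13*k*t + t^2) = (-5*k + t)/(6*k + t)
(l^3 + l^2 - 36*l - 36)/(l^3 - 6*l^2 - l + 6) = (l + 6)/(l - 1)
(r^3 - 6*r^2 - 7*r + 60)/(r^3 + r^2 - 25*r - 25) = (r^2 - r - 12)/(r^2 + 6*r + 5)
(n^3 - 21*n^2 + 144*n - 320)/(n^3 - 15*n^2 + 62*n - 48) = (n^2 - 13*n + 40)/(n^2 - 7*n + 6)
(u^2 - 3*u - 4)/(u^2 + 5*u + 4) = (u - 4)/(u + 4)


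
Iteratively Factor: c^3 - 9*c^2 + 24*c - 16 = (c - 4)*(c^2 - 5*c + 4) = (c - 4)^2*(c - 1)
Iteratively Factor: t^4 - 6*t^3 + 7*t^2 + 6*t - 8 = (t - 2)*(t^3 - 4*t^2 - t + 4) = (t - 2)*(t + 1)*(t^2 - 5*t + 4) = (t - 4)*(t - 2)*(t + 1)*(t - 1)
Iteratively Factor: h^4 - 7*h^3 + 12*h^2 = (h)*(h^3 - 7*h^2 + 12*h) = h*(h - 3)*(h^2 - 4*h) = h^2*(h - 3)*(h - 4)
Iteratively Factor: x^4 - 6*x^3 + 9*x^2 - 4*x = (x - 1)*(x^3 - 5*x^2 + 4*x) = x*(x - 1)*(x^2 - 5*x + 4) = x*(x - 1)^2*(x - 4)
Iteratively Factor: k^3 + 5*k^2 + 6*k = (k)*(k^2 + 5*k + 6) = k*(k + 3)*(k + 2)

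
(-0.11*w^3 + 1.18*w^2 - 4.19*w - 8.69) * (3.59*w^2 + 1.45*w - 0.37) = -0.3949*w^5 + 4.0767*w^4 - 13.2904*w^3 - 37.7092*w^2 - 11.0502*w + 3.2153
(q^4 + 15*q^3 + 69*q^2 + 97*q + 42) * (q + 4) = q^5 + 19*q^4 + 129*q^3 + 373*q^2 + 430*q + 168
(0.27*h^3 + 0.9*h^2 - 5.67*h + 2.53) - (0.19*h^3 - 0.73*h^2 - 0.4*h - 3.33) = 0.08*h^3 + 1.63*h^2 - 5.27*h + 5.86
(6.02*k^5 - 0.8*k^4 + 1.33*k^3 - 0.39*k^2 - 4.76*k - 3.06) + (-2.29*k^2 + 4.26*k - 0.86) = 6.02*k^5 - 0.8*k^4 + 1.33*k^3 - 2.68*k^2 - 0.5*k - 3.92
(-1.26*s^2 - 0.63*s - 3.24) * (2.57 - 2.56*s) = 3.2256*s^3 - 1.6254*s^2 + 6.6753*s - 8.3268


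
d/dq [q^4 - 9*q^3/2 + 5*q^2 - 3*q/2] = 4*q^3 - 27*q^2/2 + 10*q - 3/2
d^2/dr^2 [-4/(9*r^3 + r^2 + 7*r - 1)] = 8*((27*r + 1)*(9*r^3 + r^2 + 7*r - 1) - (27*r^2 + 2*r + 7)^2)/(9*r^3 + r^2 + 7*r - 1)^3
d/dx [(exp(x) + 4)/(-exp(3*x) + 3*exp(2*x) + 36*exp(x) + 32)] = (2*exp(x) - 7)*exp(x)/(exp(4*x) - 14*exp(3*x) + 33*exp(2*x) + 112*exp(x) + 64)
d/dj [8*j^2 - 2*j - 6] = 16*j - 2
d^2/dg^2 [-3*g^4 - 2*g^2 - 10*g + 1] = -36*g^2 - 4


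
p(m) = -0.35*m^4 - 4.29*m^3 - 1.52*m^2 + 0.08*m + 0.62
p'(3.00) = -162.67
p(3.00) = -157.00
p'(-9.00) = 5.57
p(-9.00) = 707.84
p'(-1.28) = -14.18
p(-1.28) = 6.08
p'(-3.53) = -87.98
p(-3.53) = 115.76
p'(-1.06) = -9.49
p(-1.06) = 3.49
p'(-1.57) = -21.45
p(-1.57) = 11.22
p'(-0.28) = -0.05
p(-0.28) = 0.57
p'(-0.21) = 0.16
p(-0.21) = 0.58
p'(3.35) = -207.17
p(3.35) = -221.53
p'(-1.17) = -11.74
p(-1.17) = 4.66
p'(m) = -1.4*m^3 - 12.87*m^2 - 3.04*m + 0.08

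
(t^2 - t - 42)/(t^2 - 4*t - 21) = (t + 6)/(t + 3)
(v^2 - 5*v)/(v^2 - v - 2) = v*(5 - v)/(-v^2 + v + 2)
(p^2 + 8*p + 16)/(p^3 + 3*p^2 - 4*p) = (p + 4)/(p*(p - 1))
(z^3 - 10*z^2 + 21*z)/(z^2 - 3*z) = z - 7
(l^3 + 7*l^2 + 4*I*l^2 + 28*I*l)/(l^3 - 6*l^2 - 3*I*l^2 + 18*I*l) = (l^2 + l*(7 + 4*I) + 28*I)/(l^2 - 3*l*(2 + I) + 18*I)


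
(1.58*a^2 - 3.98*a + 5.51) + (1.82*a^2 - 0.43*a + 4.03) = 3.4*a^2 - 4.41*a + 9.54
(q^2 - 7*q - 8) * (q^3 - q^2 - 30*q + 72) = q^5 - 8*q^4 - 31*q^3 + 290*q^2 - 264*q - 576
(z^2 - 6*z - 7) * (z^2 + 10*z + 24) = z^4 + 4*z^3 - 43*z^2 - 214*z - 168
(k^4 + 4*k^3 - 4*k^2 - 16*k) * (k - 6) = k^5 - 2*k^4 - 28*k^3 + 8*k^2 + 96*k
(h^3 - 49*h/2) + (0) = h^3 - 49*h/2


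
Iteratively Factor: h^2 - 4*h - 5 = (h - 5)*(h + 1)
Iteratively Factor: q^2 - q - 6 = (q - 3)*(q + 2)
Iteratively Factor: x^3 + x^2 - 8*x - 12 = (x + 2)*(x^2 - x - 6) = (x + 2)^2*(x - 3)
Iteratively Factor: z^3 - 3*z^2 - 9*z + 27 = (z + 3)*(z^2 - 6*z + 9) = (z - 3)*(z + 3)*(z - 3)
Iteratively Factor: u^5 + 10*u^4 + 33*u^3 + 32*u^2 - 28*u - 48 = (u + 3)*(u^4 + 7*u^3 + 12*u^2 - 4*u - 16) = (u + 2)*(u + 3)*(u^3 + 5*u^2 + 2*u - 8) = (u + 2)^2*(u + 3)*(u^2 + 3*u - 4) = (u + 2)^2*(u + 3)*(u + 4)*(u - 1)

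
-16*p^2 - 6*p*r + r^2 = (-8*p + r)*(2*p + r)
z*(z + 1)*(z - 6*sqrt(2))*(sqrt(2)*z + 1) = sqrt(2)*z^4 - 11*z^3 + sqrt(2)*z^3 - 11*z^2 - 6*sqrt(2)*z^2 - 6*sqrt(2)*z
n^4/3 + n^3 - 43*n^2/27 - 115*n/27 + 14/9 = (n/3 + 1)*(n - 2)*(n - 1/3)*(n + 7/3)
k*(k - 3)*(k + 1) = k^3 - 2*k^2 - 3*k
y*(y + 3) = y^2 + 3*y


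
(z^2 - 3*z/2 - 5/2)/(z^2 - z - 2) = (z - 5/2)/(z - 2)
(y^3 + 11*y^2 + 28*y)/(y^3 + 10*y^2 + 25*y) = (y^2 + 11*y + 28)/(y^2 + 10*y + 25)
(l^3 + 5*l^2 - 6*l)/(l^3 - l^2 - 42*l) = (l - 1)/(l - 7)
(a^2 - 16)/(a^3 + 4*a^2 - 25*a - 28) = (a + 4)/(a^2 + 8*a + 7)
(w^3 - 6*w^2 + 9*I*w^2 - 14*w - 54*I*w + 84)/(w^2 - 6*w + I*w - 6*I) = (w^2 + 9*I*w - 14)/(w + I)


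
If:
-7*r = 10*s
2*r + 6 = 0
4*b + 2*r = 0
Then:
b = 3/2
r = -3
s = 21/10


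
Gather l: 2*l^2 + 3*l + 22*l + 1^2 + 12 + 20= 2*l^2 + 25*l + 33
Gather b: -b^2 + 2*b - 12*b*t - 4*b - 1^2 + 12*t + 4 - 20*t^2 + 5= -b^2 + b*(-12*t - 2) - 20*t^2 + 12*t + 8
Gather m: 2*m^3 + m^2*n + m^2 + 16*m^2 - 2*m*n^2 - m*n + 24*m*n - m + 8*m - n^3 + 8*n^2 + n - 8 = 2*m^3 + m^2*(n + 17) + m*(-2*n^2 + 23*n + 7) - n^3 + 8*n^2 + n - 8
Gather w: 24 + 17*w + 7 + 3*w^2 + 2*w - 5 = 3*w^2 + 19*w + 26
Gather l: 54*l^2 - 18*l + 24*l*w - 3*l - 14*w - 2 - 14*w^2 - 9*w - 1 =54*l^2 + l*(24*w - 21) - 14*w^2 - 23*w - 3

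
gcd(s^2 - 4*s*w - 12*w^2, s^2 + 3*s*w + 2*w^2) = s + 2*w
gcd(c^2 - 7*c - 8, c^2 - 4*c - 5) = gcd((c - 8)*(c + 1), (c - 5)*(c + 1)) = c + 1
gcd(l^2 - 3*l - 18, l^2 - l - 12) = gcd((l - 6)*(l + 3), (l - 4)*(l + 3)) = l + 3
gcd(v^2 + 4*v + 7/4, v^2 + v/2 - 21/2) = v + 7/2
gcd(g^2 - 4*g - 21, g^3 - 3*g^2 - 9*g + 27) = g + 3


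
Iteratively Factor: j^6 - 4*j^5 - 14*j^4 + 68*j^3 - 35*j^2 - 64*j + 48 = (j - 3)*(j^5 - j^4 - 17*j^3 + 17*j^2 + 16*j - 16) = (j - 3)*(j + 1)*(j^4 - 2*j^3 - 15*j^2 + 32*j - 16) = (j - 4)*(j - 3)*(j + 1)*(j^3 + 2*j^2 - 7*j + 4) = (j - 4)*(j - 3)*(j - 1)*(j + 1)*(j^2 + 3*j - 4) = (j - 4)*(j - 3)*(j - 1)^2*(j + 1)*(j + 4)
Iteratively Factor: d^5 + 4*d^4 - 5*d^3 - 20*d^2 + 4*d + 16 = (d + 1)*(d^4 + 3*d^3 - 8*d^2 - 12*d + 16) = (d - 2)*(d + 1)*(d^3 + 5*d^2 + 2*d - 8) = (d - 2)*(d - 1)*(d + 1)*(d^2 + 6*d + 8) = (d - 2)*(d - 1)*(d + 1)*(d + 2)*(d + 4)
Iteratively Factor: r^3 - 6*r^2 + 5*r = (r)*(r^2 - 6*r + 5) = r*(r - 5)*(r - 1)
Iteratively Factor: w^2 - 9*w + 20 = (w - 5)*(w - 4)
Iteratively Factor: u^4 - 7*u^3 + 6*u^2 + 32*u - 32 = (u - 4)*(u^3 - 3*u^2 - 6*u + 8) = (u - 4)*(u + 2)*(u^2 - 5*u + 4) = (u - 4)*(u - 1)*(u + 2)*(u - 4)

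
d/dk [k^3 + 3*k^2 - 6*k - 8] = 3*k^2 + 6*k - 6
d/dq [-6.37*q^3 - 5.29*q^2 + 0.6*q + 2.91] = -19.11*q^2 - 10.58*q + 0.6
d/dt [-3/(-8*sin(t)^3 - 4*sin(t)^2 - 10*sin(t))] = 3*(-4*sin(t) + 6*cos(2*t) - 11)*cos(t)/(2*(4*sin(t)^2 + 2*sin(t) + 5)^2*sin(t)^2)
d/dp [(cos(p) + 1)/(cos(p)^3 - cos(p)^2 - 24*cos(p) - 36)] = 2*(-sin(p)^2*cos(p) - sin(p)^2 + 7)*sin(p)/(-cos(p)^3 + cos(p)^2 + 24*cos(p) + 36)^2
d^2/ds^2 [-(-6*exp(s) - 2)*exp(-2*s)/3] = 2*(3*exp(s) + 4)*exp(-2*s)/3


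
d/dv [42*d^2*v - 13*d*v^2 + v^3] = 42*d^2 - 26*d*v + 3*v^2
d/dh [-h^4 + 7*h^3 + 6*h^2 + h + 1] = -4*h^3 + 21*h^2 + 12*h + 1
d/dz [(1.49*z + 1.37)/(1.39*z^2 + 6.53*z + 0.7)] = (2.0711*z^2 + 9.7297*z - (1.49*z + 1.37)*(2.78*z + 6.53) + 1.043)/(1.39*z^2 + 6.53*z + 0.7)^2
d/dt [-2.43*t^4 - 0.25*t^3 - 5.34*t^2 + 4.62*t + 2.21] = -9.72*t^3 - 0.75*t^2 - 10.68*t + 4.62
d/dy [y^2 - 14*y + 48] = 2*y - 14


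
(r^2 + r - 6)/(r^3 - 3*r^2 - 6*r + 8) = (r^2 + r - 6)/(r^3 - 3*r^2 - 6*r + 8)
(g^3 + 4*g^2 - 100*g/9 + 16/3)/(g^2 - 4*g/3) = g + 16/3 - 4/g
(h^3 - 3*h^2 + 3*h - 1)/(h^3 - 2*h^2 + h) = (h - 1)/h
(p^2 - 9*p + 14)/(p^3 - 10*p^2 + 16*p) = (p - 7)/(p*(p - 8))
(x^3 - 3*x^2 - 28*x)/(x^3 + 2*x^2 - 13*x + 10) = x*(x^2 - 3*x - 28)/(x^3 + 2*x^2 - 13*x + 10)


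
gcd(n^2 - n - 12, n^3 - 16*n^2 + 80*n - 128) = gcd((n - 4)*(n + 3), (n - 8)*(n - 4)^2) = n - 4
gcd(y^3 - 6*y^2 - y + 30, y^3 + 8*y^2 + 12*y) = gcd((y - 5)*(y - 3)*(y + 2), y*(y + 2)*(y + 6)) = y + 2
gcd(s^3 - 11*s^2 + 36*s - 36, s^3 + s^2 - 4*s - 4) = s - 2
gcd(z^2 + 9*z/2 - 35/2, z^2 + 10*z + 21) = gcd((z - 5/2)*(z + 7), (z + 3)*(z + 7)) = z + 7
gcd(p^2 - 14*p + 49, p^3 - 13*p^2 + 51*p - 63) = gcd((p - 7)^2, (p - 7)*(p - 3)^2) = p - 7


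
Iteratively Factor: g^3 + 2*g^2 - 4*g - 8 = (g - 2)*(g^2 + 4*g + 4) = (g - 2)*(g + 2)*(g + 2)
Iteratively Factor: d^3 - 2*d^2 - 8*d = (d + 2)*(d^2 - 4*d) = (d - 4)*(d + 2)*(d)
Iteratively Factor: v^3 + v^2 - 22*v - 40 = (v + 2)*(v^2 - v - 20) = (v + 2)*(v + 4)*(v - 5)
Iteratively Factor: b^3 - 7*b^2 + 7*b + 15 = (b + 1)*(b^2 - 8*b + 15) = (b - 3)*(b + 1)*(b - 5)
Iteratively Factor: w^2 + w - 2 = (w - 1)*(w + 2)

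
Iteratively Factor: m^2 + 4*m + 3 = (m + 1)*(m + 3)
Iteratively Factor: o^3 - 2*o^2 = (o)*(o^2 - 2*o) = o*(o - 2)*(o)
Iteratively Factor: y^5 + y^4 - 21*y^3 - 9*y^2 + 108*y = (y + 4)*(y^4 - 3*y^3 - 9*y^2 + 27*y) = y*(y + 4)*(y^3 - 3*y^2 - 9*y + 27) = y*(y - 3)*(y + 4)*(y^2 - 9) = y*(y - 3)*(y + 3)*(y + 4)*(y - 3)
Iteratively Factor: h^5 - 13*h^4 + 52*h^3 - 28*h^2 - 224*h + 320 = (h - 2)*(h^4 - 11*h^3 + 30*h^2 + 32*h - 160) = (h - 5)*(h - 2)*(h^3 - 6*h^2 + 32) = (h - 5)*(h - 2)*(h + 2)*(h^2 - 8*h + 16) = (h - 5)*(h - 4)*(h - 2)*(h + 2)*(h - 4)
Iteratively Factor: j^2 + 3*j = (j)*(j + 3)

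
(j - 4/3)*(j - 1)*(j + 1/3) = j^3 - 2*j^2 + 5*j/9 + 4/9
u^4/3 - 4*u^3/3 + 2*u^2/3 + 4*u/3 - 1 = (u/3 + 1/3)*(u - 3)*(u - 1)^2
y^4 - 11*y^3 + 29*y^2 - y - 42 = (y - 7)*(y - 3)*(y - 2)*(y + 1)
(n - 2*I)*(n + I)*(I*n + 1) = I*n^3 + 2*n^2 + I*n + 2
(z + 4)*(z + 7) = z^2 + 11*z + 28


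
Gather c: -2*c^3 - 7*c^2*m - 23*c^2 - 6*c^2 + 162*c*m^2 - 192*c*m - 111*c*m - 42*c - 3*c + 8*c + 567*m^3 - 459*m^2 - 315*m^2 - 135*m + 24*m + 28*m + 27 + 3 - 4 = -2*c^3 + c^2*(-7*m - 29) + c*(162*m^2 - 303*m - 37) + 567*m^3 - 774*m^2 - 83*m + 26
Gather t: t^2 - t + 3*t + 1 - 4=t^2 + 2*t - 3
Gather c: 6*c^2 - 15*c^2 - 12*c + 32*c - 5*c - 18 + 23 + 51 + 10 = -9*c^2 + 15*c + 66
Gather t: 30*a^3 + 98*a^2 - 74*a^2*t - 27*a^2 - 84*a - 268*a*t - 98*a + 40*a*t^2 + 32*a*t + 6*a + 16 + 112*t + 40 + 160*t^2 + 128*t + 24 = 30*a^3 + 71*a^2 - 176*a + t^2*(40*a + 160) + t*(-74*a^2 - 236*a + 240) + 80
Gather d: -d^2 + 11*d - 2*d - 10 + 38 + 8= -d^2 + 9*d + 36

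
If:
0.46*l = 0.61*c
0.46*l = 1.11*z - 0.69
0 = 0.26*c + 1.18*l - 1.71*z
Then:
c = 1.20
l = 1.59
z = 1.28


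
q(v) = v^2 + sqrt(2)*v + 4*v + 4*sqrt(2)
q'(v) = 2*v + sqrt(2) + 4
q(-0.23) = 4.46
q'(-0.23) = 4.95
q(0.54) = 8.87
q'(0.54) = 6.49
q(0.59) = 9.20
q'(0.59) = 6.59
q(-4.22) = 0.62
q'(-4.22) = -3.03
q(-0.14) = 4.92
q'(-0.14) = 5.13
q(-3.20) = -1.43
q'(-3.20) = -0.99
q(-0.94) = 1.45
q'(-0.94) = 3.53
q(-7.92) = 25.50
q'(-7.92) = -10.43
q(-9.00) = 37.93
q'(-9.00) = -12.59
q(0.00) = 5.66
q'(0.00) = 5.41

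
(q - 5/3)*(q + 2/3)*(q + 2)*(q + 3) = q^4 + 4*q^3 - q^2/9 - 104*q/9 - 20/3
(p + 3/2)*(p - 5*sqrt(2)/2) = p^2 - 5*sqrt(2)*p/2 + 3*p/2 - 15*sqrt(2)/4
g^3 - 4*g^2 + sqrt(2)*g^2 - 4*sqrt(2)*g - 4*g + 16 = (g - 4)*(g - sqrt(2))*(g + 2*sqrt(2))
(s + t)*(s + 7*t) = s^2 + 8*s*t + 7*t^2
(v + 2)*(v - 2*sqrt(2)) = v^2 - 2*sqrt(2)*v + 2*v - 4*sqrt(2)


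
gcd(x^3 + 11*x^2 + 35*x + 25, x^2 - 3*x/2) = 1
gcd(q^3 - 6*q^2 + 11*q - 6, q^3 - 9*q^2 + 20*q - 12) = q^2 - 3*q + 2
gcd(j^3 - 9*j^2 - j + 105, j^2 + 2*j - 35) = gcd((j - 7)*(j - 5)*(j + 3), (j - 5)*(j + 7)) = j - 5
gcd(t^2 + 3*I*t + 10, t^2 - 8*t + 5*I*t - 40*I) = t + 5*I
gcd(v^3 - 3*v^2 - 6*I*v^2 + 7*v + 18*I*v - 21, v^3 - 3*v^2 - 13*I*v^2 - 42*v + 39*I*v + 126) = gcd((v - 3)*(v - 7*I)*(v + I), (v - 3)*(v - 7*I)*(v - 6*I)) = v^2 + v*(-3 - 7*I) + 21*I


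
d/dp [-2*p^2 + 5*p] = 5 - 4*p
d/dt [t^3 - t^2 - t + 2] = 3*t^2 - 2*t - 1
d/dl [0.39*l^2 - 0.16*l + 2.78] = 0.78*l - 0.16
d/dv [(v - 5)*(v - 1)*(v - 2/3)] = 3*v^2 - 40*v/3 + 9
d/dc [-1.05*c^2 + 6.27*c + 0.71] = 6.27 - 2.1*c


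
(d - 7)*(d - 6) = d^2 - 13*d + 42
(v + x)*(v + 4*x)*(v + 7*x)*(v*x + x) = v^4*x + 12*v^3*x^2 + v^3*x + 39*v^2*x^3 + 12*v^2*x^2 + 28*v*x^4 + 39*v*x^3 + 28*x^4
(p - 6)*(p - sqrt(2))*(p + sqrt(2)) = p^3 - 6*p^2 - 2*p + 12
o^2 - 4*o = o*(o - 4)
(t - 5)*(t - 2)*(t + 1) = t^3 - 6*t^2 + 3*t + 10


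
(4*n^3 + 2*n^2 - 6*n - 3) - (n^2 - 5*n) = 4*n^3 + n^2 - n - 3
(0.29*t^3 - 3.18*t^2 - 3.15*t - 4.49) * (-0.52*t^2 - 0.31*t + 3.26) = -0.1508*t^5 + 1.5637*t^4 + 3.5692*t^3 - 7.0555*t^2 - 8.8771*t - 14.6374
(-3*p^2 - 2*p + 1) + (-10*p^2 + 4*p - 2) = -13*p^2 + 2*p - 1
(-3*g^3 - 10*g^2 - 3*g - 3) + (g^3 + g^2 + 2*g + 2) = -2*g^3 - 9*g^2 - g - 1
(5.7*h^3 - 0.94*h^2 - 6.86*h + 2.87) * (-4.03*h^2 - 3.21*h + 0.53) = -22.971*h^5 - 14.5088*h^4 + 33.6842*h^3 + 9.9563*h^2 - 12.8485*h + 1.5211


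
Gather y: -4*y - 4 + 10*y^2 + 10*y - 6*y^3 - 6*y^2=-6*y^3 + 4*y^2 + 6*y - 4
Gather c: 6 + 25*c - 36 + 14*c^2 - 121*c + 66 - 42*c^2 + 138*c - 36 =-28*c^2 + 42*c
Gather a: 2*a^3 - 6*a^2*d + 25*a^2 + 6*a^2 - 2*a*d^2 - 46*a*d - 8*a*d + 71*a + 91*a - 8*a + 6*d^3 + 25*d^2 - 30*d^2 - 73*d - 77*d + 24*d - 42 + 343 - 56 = 2*a^3 + a^2*(31 - 6*d) + a*(-2*d^2 - 54*d + 154) + 6*d^3 - 5*d^2 - 126*d + 245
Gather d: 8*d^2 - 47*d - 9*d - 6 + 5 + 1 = 8*d^2 - 56*d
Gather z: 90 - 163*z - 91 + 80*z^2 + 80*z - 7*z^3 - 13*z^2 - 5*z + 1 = -7*z^3 + 67*z^2 - 88*z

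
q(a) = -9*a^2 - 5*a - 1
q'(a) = -18*a - 5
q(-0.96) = -4.49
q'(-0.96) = 12.28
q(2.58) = -73.81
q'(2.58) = -51.44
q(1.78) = -38.42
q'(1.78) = -37.04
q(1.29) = -22.43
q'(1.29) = -28.22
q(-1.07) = -5.95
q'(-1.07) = 14.26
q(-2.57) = -47.59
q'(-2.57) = 41.26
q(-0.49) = -0.71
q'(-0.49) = 3.82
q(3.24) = -111.68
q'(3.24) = -63.32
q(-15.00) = -1951.00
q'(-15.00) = 265.00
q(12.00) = -1357.00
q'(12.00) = -221.00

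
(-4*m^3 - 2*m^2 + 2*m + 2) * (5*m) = -20*m^4 - 10*m^3 + 10*m^2 + 10*m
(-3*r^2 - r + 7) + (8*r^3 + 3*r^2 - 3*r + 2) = 8*r^3 - 4*r + 9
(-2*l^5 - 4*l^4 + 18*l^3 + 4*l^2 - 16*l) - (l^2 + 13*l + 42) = -2*l^5 - 4*l^4 + 18*l^3 + 3*l^2 - 29*l - 42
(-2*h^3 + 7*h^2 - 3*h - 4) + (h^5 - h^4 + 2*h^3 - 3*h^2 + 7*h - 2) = h^5 - h^4 + 4*h^2 + 4*h - 6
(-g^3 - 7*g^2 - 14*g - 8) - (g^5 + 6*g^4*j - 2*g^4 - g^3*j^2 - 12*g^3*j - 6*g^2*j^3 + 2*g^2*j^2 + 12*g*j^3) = -g^5 - 6*g^4*j + 2*g^4 + g^3*j^2 + 12*g^3*j - g^3 + 6*g^2*j^3 - 2*g^2*j^2 - 7*g^2 - 12*g*j^3 - 14*g - 8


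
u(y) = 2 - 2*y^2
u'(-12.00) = 48.00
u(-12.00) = -286.00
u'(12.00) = -48.00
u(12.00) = -286.00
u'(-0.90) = 3.60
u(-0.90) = 0.38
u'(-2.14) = 8.56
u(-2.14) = -7.16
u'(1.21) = -4.84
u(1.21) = -0.93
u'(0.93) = -3.72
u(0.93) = 0.27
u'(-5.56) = 22.24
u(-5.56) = -59.83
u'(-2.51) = 10.04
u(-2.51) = -10.60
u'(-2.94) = 11.76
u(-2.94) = -15.29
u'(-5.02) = 20.08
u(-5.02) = -48.40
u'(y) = -4*y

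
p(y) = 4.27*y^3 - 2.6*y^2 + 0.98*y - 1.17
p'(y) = 12.81*y^2 - 5.2*y + 0.98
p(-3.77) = -270.62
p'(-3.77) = 202.65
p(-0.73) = -4.93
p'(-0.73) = 11.60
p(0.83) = 0.29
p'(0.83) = 5.49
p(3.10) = 104.09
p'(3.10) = 107.96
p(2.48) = 50.40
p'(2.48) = 66.87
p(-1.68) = -30.40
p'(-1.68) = 45.87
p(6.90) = 1284.54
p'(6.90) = 574.98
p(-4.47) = -438.87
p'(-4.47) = 280.18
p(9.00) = 2909.88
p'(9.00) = 991.79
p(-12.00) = -7765.89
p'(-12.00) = 1908.02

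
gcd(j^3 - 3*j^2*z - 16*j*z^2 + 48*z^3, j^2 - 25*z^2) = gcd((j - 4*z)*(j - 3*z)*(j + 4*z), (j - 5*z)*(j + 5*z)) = 1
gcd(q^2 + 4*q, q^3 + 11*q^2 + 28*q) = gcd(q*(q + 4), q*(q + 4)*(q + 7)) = q^2 + 4*q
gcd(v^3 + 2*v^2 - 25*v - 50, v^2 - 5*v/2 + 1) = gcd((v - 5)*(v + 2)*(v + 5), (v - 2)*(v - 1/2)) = 1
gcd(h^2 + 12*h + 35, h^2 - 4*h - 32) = 1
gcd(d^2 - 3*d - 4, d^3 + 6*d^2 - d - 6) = d + 1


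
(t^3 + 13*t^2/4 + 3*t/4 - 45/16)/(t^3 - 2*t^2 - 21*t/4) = (8*t^2 + 14*t - 15)/(4*t*(2*t - 7))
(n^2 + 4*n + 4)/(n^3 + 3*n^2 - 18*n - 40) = (n + 2)/(n^2 + n - 20)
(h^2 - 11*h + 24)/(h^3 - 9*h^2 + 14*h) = (h^2 - 11*h + 24)/(h*(h^2 - 9*h + 14))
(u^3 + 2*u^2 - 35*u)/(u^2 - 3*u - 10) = u*(u + 7)/(u + 2)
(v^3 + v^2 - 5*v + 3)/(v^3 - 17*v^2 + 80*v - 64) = (v^2 + 2*v - 3)/(v^2 - 16*v + 64)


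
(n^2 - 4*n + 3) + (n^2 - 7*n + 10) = 2*n^2 - 11*n + 13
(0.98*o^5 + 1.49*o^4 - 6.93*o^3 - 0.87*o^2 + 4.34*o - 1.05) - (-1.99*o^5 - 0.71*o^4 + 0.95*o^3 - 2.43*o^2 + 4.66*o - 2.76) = 2.97*o^5 + 2.2*o^4 - 7.88*o^3 + 1.56*o^2 - 0.32*o + 1.71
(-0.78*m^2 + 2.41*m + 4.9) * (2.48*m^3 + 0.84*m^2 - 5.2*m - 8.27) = -1.9344*m^5 + 5.3216*m^4 + 18.2324*m^3 - 1.9654*m^2 - 45.4107*m - 40.523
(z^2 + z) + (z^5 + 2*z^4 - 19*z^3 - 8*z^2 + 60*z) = z^5 + 2*z^4 - 19*z^3 - 7*z^2 + 61*z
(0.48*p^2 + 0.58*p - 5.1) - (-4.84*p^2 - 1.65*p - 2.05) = 5.32*p^2 + 2.23*p - 3.05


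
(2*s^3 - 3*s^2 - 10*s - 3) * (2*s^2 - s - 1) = 4*s^5 - 8*s^4 - 19*s^3 + 7*s^2 + 13*s + 3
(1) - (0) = 1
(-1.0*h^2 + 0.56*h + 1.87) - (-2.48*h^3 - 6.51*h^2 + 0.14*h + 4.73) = 2.48*h^3 + 5.51*h^2 + 0.42*h - 2.86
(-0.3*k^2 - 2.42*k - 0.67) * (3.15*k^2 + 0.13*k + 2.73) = -0.945*k^4 - 7.662*k^3 - 3.2441*k^2 - 6.6937*k - 1.8291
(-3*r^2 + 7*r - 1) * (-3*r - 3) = 9*r^3 - 12*r^2 - 18*r + 3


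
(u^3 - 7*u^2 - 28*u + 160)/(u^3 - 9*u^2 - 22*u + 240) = (u - 4)/(u - 6)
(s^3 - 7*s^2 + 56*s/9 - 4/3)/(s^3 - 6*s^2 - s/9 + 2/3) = (3*s - 2)/(3*s + 1)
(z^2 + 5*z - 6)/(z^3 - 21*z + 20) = (z + 6)/(z^2 + z - 20)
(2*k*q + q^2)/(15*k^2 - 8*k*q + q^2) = q*(2*k + q)/(15*k^2 - 8*k*q + q^2)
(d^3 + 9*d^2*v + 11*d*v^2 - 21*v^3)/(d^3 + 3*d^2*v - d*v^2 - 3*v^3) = (d + 7*v)/(d + v)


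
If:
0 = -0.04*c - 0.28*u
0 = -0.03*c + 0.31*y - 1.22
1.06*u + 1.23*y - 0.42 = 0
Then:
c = 136.46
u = -19.49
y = 17.14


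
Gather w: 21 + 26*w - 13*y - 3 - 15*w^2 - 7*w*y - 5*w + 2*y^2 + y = -15*w^2 + w*(21 - 7*y) + 2*y^2 - 12*y + 18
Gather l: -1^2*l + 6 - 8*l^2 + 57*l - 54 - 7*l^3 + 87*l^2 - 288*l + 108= -7*l^3 + 79*l^2 - 232*l + 60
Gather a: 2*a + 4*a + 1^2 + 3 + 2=6*a + 6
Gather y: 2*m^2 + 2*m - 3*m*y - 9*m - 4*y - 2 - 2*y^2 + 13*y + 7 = 2*m^2 - 7*m - 2*y^2 + y*(9 - 3*m) + 5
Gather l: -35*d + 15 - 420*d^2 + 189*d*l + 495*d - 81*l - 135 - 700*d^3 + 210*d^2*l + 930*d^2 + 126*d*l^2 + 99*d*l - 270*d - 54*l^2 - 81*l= -700*d^3 + 510*d^2 + 190*d + l^2*(126*d - 54) + l*(210*d^2 + 288*d - 162) - 120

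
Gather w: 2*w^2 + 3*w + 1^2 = 2*w^2 + 3*w + 1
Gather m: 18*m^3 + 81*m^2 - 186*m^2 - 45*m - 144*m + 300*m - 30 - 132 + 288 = 18*m^3 - 105*m^2 + 111*m + 126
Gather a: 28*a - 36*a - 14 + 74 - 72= -8*a - 12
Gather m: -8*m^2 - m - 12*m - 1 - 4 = -8*m^2 - 13*m - 5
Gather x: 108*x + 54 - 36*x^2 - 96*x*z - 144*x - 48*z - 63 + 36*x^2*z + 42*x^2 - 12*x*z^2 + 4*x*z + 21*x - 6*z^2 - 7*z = x^2*(36*z + 6) + x*(-12*z^2 - 92*z - 15) - 6*z^2 - 55*z - 9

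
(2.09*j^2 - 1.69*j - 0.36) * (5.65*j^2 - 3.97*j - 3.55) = 11.8085*j^4 - 17.8458*j^3 - 2.7442*j^2 + 7.4287*j + 1.278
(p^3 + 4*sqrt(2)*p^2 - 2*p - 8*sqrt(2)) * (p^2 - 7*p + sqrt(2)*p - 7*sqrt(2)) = p^5 - 7*p^4 + 5*sqrt(2)*p^4 - 35*sqrt(2)*p^3 + 6*p^3 - 42*p^2 - 10*sqrt(2)*p^2 - 16*p + 70*sqrt(2)*p + 112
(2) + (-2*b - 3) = -2*b - 1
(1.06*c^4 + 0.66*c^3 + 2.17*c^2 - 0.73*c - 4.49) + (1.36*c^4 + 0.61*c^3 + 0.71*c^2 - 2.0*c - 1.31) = 2.42*c^4 + 1.27*c^3 + 2.88*c^2 - 2.73*c - 5.8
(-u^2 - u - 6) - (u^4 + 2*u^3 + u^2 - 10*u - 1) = -u^4 - 2*u^3 - 2*u^2 + 9*u - 5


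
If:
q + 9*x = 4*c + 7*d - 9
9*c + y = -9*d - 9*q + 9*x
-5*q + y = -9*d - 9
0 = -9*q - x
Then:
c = -133*y/675 - 51/25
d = -68*y/675 - 21/25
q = 7*y/375 + 36/125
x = -21*y/125 - 324/125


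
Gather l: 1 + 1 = 2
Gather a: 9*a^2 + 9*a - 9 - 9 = 9*a^2 + 9*a - 18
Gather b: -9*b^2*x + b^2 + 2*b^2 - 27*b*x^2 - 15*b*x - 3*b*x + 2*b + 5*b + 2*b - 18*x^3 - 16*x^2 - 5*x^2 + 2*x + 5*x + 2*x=b^2*(3 - 9*x) + b*(-27*x^2 - 18*x + 9) - 18*x^3 - 21*x^2 + 9*x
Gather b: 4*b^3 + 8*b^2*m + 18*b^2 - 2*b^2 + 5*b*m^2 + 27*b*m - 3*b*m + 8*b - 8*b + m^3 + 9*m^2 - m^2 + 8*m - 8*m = 4*b^3 + b^2*(8*m + 16) + b*(5*m^2 + 24*m) + m^3 + 8*m^2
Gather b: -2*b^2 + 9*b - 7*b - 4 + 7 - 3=-2*b^2 + 2*b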